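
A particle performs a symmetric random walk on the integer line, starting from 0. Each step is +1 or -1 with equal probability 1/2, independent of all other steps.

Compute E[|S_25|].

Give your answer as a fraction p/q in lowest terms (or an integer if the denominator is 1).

S_25 takes values m ≡ 1 (mod 2) with |m| ≤ 25; P(S_25=m) = C(25,(25+m)/2)/2^25.
Total paths: 2^25 = 33554432
Distribution: P(S=-25)=1/33554432, P(S=-23)=25/33554432, P(S=-21)=300/33554432, P(S=-19)=2300/33554432, P(S=-17)=12650/33554432, P(S=-15)=53130/33554432, P(S=-13)=177100/33554432, P(S=-11)=480700/33554432, P(S=-9)=1081575/33554432, P(S=-7)=2042975/33554432, P(S=-5)=3268760/33554432, P(S=-3)=4457400/33554432, P(S=-1)=5200300/33554432, P(S=1)=5200300/33554432, P(S=3)=4457400/33554432, P(S=5)=3268760/33554432, P(S=7)=2042975/33554432, P(S=9)=1081575/33554432, P(S=11)=480700/33554432, P(S=13)=177100/33554432, P(S=15)=53130/33554432, P(S=17)=12650/33554432, P(S=19)=2300/33554432, P(S=21)=300/33554432, P(S=23)=25/33554432, P(S=25)=1/33554432
E[|S_25|] = Σ_m |m|·P(S_25=m) = 135207800/33554432 = 16900975/4194304

Answer: 16900975/4194304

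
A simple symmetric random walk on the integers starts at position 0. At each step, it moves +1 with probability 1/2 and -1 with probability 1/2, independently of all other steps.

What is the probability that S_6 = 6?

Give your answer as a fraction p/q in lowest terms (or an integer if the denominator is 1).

Answer: 1/64

Derivation:
To reach position 6 after 6 steps: need 6 steps of +1 and 0 of -1.
Favorable paths: C(6,6) = 1
Total paths: 2^6 = 64
P = 1/64 = 1/64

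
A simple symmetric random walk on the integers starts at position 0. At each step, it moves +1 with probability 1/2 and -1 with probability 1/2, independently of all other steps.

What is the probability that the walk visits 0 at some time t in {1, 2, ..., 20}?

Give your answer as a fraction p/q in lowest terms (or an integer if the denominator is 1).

Answer: 215955/262144

Derivation:
Count via complement. Let g(t,s) = #length-t paths at position s with S_1..S_t all ≠ 0.
g(t,s) = g(t-1,s-1) + g(t-1,s+1) for s ≠ 0; g(t,0) = 0.
t=0: g(0,0)=1
t=1: g(1,-1)=1 g(1,1)=1
t=2: g(2,-2)=1 g(2,2)=1
t=3: g(3,-3)=1 g(3,-1)=1 g(3,1)=1 g(3,3)=1
t=4: g(4,-4)=1 g(4,-2)=2 g(4,2)=2 g(4,4)=1
t=5: g(5,-5)=1 g(5,-3)=3 g(5,-1)=2 g(5,1)=2 g(5,3)=3 g(5,5)=1
t=6: g(6,-6)=1 g(6,-4)=4 g(6,-2)=5 g(6,2)=5 g(6,4)=4 g(6,6)=1
t=7: g(7,-7)=1 g(7,-5)=5 g(7,-3)=9 g(7,-1)=5 g(7,1)=5 g(7,3)=9 g(7,5)=5 g(7,7)=1
t=8: g(8,-8)=1 g(8,-6)=6 g(8,-4)=14 g(8,-2)=14 g(8,2)=14 g(8,4)=14 g(8,6)=6 g(8,8)=1
t=9: g(9,-9)=1 g(9,-7)=7 g(9,-5)=20 g(9,-3)=28 g(9,-1)=14 g(9,1)=14 g(9,3)=28 g(9,5)=20 g(9,7)=7 g(9,9)=1
t=10: g(10,-10)=1 g(10,-8)=8 g(10,-6)=27 g(10,-4)=48 g(10,-2)=42 g(10,2)=42 g(10,4)=48 g(10,6)=27 g(10,8)=8 g(10,10)=1
t=11: g(11,-11)=1 g(11,-9)=9 g(11,-7)=35 g(11,-5)=75 g(11,-3)=90 g(11,-1)=42 g(11,1)=42 g(11,3)=90 g(11,5)=75 g(11,7)=35 g(11,9)=9 g(11,11)=1
t=12: g(12,-12)=1 g(12,-10)=10 g(12,-8)=44 g(12,-6)=110 g(12,-4)=165 g(12,-2)=132 g(12,2)=132 g(12,4)=165 g(12,6)=110 g(12,8)=44 g(12,10)=10 g(12,12)=1
t=13: g(13,-13)=1 g(13,-11)=11 g(13,-9)=54 g(13,-7)=154 g(13,-5)=275 g(13,-3)=297 g(13,-1)=132 g(13,1)=132 g(13,3)=297 g(13,5)=275 g(13,7)=154 g(13,9)=54 g(13,11)=11 g(13,13)=1
t=14: g(14,-14)=1 g(14,-12)=12 g(14,-10)=65 g(14,-8)=208 g(14,-6)=429 g(14,-4)=572 g(14,-2)=429 g(14,2)=429 g(14,4)=572 g(14,6)=429 g(14,8)=208 g(14,10)=65 g(14,12)=12 g(14,14)=1
t=15: g(15,-15)=1 g(15,-13)=13 g(15,-11)=77 g(15,-9)=273 g(15,-7)=637 g(15,-5)=1001 g(15,-3)=1001 g(15,-1)=429 g(15,1)=429 g(15,3)=1001 g(15,5)=1001 g(15,7)=637 g(15,9)=273 g(15,11)=77 g(15,13)=13 g(15,15)=1
t=16: g(16,-16)=1 g(16,-14)=14 g(16,-12)=90 g(16,-10)=350 g(16,-8)=910 g(16,-6)=1638 g(16,-4)=2002 g(16,-2)=1430 g(16,2)=1430 g(16,4)=2002 g(16,6)=1638 g(16,8)=910 g(16,10)=350 g(16,12)=90 g(16,14)=14 g(16,16)=1
t=17: g(17,-17)=1 g(17,-15)=15 g(17,-13)=104 g(17,-11)=440 g(17,-9)=1260 g(17,-7)=2548 g(17,-5)=3640 g(17,-3)=3432 g(17,-1)=1430 g(17,1)=1430 g(17,3)=3432 g(17,5)=3640 g(17,7)=2548 g(17,9)=1260 g(17,11)=440 g(17,13)=104 g(17,15)=15 g(17,17)=1
t=18: g(18,-18)=1 g(18,-16)=16 g(18,-14)=119 g(18,-12)=544 g(18,-10)=1700 g(18,-8)=3808 g(18,-6)=6188 g(18,-4)=7072 g(18,-2)=4862 g(18,2)=4862 g(18,4)=7072 g(18,6)=6188 g(18,8)=3808 g(18,10)=1700 g(18,12)=544 g(18,14)=119 g(18,16)=16 g(18,18)=1
t=19: g(19,-19)=1 g(19,-17)=17 g(19,-15)=135 g(19,-13)=663 g(19,-11)=2244 g(19,-9)=5508 g(19,-7)=9996 g(19,-5)=13260 g(19,-3)=11934 g(19,-1)=4862 g(19,1)=4862 g(19,3)=11934 g(19,5)=13260 g(19,7)=9996 g(19,9)=5508 g(19,11)=2244 g(19,13)=663 g(19,15)=135 g(19,17)=17 g(19,19)=1
t=20: g(20,-20)=1 g(20,-18)=18 g(20,-16)=152 g(20,-14)=798 g(20,-12)=2907 g(20,-10)=7752 g(20,-8)=15504 g(20,-6)=23256 g(20,-4)=25194 g(20,-2)=16796 g(20,2)=16796 g(20,4)=25194 g(20,6)=23256 g(20,8)=15504 g(20,10)=7752 g(20,12)=2907 g(20,14)=798 g(20,16)=152 g(20,18)=18 g(20,20)=1
Paths never hitting 0: Σ_s g(20,s) = 184756
Paths hitting 0: 2^20 - 184756 = 863820
P = 863820/1048576 = 215955/262144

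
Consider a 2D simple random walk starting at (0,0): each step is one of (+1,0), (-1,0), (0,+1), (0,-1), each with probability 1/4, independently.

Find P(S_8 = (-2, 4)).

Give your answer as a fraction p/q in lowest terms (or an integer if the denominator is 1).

Answer: 7/1024

Derivation:
Let h be the number of horizontal steps (so 8-h are vertical). To end at (-2,4) need (h-2)/2 right-steps and ((8-h)+4)/2 up-steps.
Sum over h with 2 ≤ h ≤ 4, h ≡ 0 (mod 2), 8-h ≡ 0 (mod 2):
h=2: C(8,2)·C(2,0)·C(6,5) = 28·1·6 = 168
h=4: C(8,4)·C(4,1)·C(4,4) = 70·4·1 = 280
Total favorable: 448
Total paths: 4^8 = 65536
P = 448/65536 = 7/1024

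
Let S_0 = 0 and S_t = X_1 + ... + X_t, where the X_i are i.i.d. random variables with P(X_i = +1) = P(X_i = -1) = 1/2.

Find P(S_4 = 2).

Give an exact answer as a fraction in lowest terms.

Answer: 1/4

Derivation:
To reach position 2 after 4 steps: need 3 steps of +1 and 1 of -1.
Favorable paths: C(4,3) = 4
Total paths: 2^4 = 16
P = 4/16 = 1/4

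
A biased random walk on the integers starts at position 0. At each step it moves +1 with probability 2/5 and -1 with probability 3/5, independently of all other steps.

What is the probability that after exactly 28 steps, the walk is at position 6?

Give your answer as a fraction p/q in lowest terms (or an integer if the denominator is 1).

Answer: 99721846835380224/7450580596923828125

Derivation:
To reach position 6 after 28 steps: need 17 steps of +1 and 11 steps of -1.
Number of such sequences: C(28,17) = 21474180
Each has probability (2/5)^17 · (3/5)^11 = 23219011584/37252902984619140625
P = 21474180 · 23219011584/37252902984619140625 = 99721846835380224/7450580596923828125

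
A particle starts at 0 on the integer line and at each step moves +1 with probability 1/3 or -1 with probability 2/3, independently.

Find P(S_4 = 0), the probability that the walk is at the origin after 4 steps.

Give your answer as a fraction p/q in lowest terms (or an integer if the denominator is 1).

To be at 0 after 4 steps: need exactly 2 steps of +1 and 2 of -1.
Number of such sequences: C(4,2) = 6
Each has probability (1/3)^2 · (2/3)^2 = 4/81
P = 6 · 4/81 = 8/27

Answer: 8/27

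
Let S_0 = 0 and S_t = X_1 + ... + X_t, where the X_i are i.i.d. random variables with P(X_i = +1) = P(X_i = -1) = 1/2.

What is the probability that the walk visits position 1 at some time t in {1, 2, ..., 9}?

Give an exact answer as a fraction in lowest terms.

Count via complement. Let g(t,s) = #length-t paths at position s with S_1..S_t all ≠ 1.
g(t,s) = g(t-1,s-1) + g(t-1,s+1) for s ≠ 1; g(t,1) = 0.
t=0: g(0,0)=1
t=1: g(1,-1)=1
t=2: g(2,-2)=1 g(2,0)=1
t=3: g(3,-3)=1 g(3,-1)=2
t=4: g(4,-4)=1 g(4,-2)=3 g(4,0)=2
t=5: g(5,-5)=1 g(5,-3)=4 g(5,-1)=5
t=6: g(6,-6)=1 g(6,-4)=5 g(6,-2)=9 g(6,0)=5
t=7: g(7,-7)=1 g(7,-5)=6 g(7,-3)=14 g(7,-1)=14
t=8: g(8,-8)=1 g(8,-6)=7 g(8,-4)=20 g(8,-2)=28 g(8,0)=14
t=9: g(9,-9)=1 g(9,-7)=8 g(9,-5)=27 g(9,-3)=48 g(9,-1)=42
Paths never hitting 1: Σ_s g(9,s) = 126
Paths hitting 1: 2^9 - 126 = 386
P = 386/512 = 193/256

Answer: 193/256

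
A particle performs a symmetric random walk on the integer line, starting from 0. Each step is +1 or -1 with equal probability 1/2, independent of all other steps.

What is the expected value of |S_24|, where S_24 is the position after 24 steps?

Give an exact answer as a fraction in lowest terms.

S_24 takes values m ≡ 0 (mod 2) with |m| ≤ 24; P(S_24=m) = C(24,(24+m)/2)/2^24.
Total paths: 2^24 = 16777216
Distribution: P(S=-24)=1/16777216, P(S=-22)=24/16777216, P(S=-20)=276/16777216, P(S=-18)=2024/16777216, P(S=-16)=10626/16777216, P(S=-14)=42504/16777216, P(S=-12)=134596/16777216, P(S=-10)=346104/16777216, P(S=-8)=735471/16777216, P(S=-6)=1307504/16777216, P(S=-4)=1961256/16777216, P(S=-2)=2496144/16777216, P(S=0)=2704156/16777216, P(S=2)=2496144/16777216, P(S=4)=1961256/16777216, P(S=6)=1307504/16777216, P(S=8)=735471/16777216, P(S=10)=346104/16777216, P(S=12)=134596/16777216, P(S=14)=42504/16777216, P(S=16)=10626/16777216, P(S=18)=2024/16777216, P(S=20)=276/16777216, P(S=22)=24/16777216, P(S=24)=1/16777216
E[|S_24|] = Σ_m |m|·P(S_24=m) = 64899744/16777216 = 2028117/524288

Answer: 2028117/524288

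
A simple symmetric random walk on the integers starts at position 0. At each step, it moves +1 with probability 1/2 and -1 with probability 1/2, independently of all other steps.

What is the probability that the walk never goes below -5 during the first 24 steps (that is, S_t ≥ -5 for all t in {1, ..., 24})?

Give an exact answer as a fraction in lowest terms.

Let f(t,s) = #length-t paths at position s with S_1..S_t all ≥ -5.
f(t,s) = f(t-1,s-1) + f(t-1,s+1) for s ≥ -5; f(t,s) = 0 for s < -5.
t=0: f(0,0)=1
t=1: f(1,-1)=1 f(1,1)=1
t=2: f(2,-2)=1 f(2,0)=2 f(2,2)=1
t=3: f(3,-3)=1 f(3,-1)=3 f(3,1)=3 f(3,3)=1
t=4: f(4,-4)=1 f(4,-2)=4 f(4,0)=6 f(4,2)=4 f(4,4)=1
t=5: f(5,-5)=1 f(5,-3)=5 f(5,-1)=10 f(5,1)=10 f(5,3)=5 f(5,5)=1
t=6: f(6,-4)=6 f(6,-2)=15 f(6,0)=20 f(6,2)=15 f(6,4)=6 f(6,6)=1
t=7: f(7,-5)=6 f(7,-3)=21 f(7,-1)=35 f(7,1)=35 f(7,3)=21 f(7,5)=7 f(7,7)=1
t=8: f(8,-4)=27 f(8,-2)=56 f(8,0)=70 f(8,2)=56 f(8,4)=28 f(8,6)=8 f(8,8)=1
t=9: f(9,-5)=27 f(9,-3)=83 f(9,-1)=126 f(9,1)=126 f(9,3)=84 f(9,5)=36 f(9,7)=9 f(9,9)=1
t=10: f(10,-4)=110 f(10,-2)=209 f(10,0)=252 f(10,2)=210 f(10,4)=120 f(10,6)=45 f(10,8)=10 f(10,10)=1
t=11: f(11,-5)=110 f(11,-3)=319 f(11,-1)=461 f(11,1)=462 f(11,3)=330 f(11,5)=165 f(11,7)=55 f(11,9)=11 f(11,11)=1
t=12: f(12,-4)=429 f(12,-2)=780 f(12,0)=923 f(12,2)=792 f(12,4)=495 f(12,6)=220 f(12,8)=66 f(12,10)=12 f(12,12)=1
t=13: f(13,-5)=429 f(13,-3)=1209 f(13,-1)=1703 f(13,1)=1715 f(13,3)=1287 f(13,5)=715 f(13,7)=286 f(13,9)=78 f(13,11)=13 f(13,13)=1
t=14: f(14,-4)=1638 f(14,-2)=2912 f(14,0)=3418 f(14,2)=3002 f(14,4)=2002 f(14,6)=1001 f(14,8)=364 f(14,10)=91 f(14,12)=14 f(14,14)=1
t=15: f(15,-5)=1638 f(15,-3)=4550 f(15,-1)=6330 f(15,1)=6420 f(15,3)=5004 f(15,5)=3003 f(15,7)=1365 f(15,9)=455 f(15,11)=105 f(15,13)=15 f(15,15)=1
t=16: f(16,-4)=6188 f(16,-2)=10880 f(16,0)=12750 f(16,2)=11424 f(16,4)=8007 f(16,6)=4368 f(16,8)=1820 f(16,10)=560 f(16,12)=120 f(16,14)=16 f(16,16)=1
t=17: f(17,-5)=6188 f(17,-3)=17068 f(17,-1)=23630 f(17,1)=24174 f(17,3)=19431 f(17,5)=12375 f(17,7)=6188 f(17,9)=2380 f(17,11)=680 f(17,13)=136 f(17,15)=17 f(17,17)=1
t=18: f(18,-4)=23256 f(18,-2)=40698 f(18,0)=47804 f(18,2)=43605 f(18,4)=31806 f(18,6)=18563 f(18,8)=8568 f(18,10)=3060 f(18,12)=816 f(18,14)=153 f(18,16)=18 f(18,18)=1
t=19: f(19,-5)=23256 f(19,-3)=63954 f(19,-1)=88502 f(19,1)=91409 f(19,3)=75411 f(19,5)=50369 f(19,7)=27131 f(19,9)=11628 f(19,11)=3876 f(19,13)=969 f(19,15)=171 f(19,17)=19 f(19,19)=1
t=20: f(20,-4)=87210 f(20,-2)=152456 f(20,0)=179911 f(20,2)=166820 f(20,4)=125780 f(20,6)=77500 f(20,8)=38759 f(20,10)=15504 f(20,12)=4845 f(20,14)=1140 f(20,16)=190 f(20,18)=20 f(20,20)=1
t=21: f(21,-5)=87210 f(21,-3)=239666 f(21,-1)=332367 f(21,1)=346731 f(21,3)=292600 f(21,5)=203280 f(21,7)=116259 f(21,9)=54263 f(21,11)=20349 f(21,13)=5985 f(21,15)=1330 f(21,17)=210 f(21,19)=21 f(21,21)=1
t=22: f(22,-4)=326876 f(22,-2)=572033 f(22,0)=679098 f(22,2)=639331 f(22,4)=495880 f(22,6)=319539 f(22,8)=170522 f(22,10)=74612 f(22,12)=26334 f(22,14)=7315 f(22,16)=1540 f(22,18)=231 f(22,20)=22 f(22,22)=1
t=23: f(23,-5)=326876 f(23,-3)=898909 f(23,-1)=1251131 f(23,1)=1318429 f(23,3)=1135211 f(23,5)=815419 f(23,7)=490061 f(23,9)=245134 f(23,11)=100946 f(23,13)=33649 f(23,15)=8855 f(23,17)=1771 f(23,19)=253 f(23,21)=23 f(23,23)=1
t=24: f(24,-4)=1225785 f(24,-2)=2150040 f(24,0)=2569560 f(24,2)=2453640 f(24,4)=1950630 f(24,6)=1305480 f(24,8)=735195 f(24,10)=346080 f(24,12)=134595 f(24,14)=42504 f(24,16)=10626 f(24,18)=2024 f(24,20)=276 f(24,22)=24 f(24,24)=1
Σ_s f(24,s) = 12926460
P = 12926460/16777216 = 3231615/4194304

Answer: 3231615/4194304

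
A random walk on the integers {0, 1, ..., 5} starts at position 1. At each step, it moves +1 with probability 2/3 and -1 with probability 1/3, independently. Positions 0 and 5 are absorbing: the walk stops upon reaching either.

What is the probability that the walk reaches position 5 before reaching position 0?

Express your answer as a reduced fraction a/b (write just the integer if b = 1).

Biased walk: p = 2/3, q = 1/3, r = q/p = 1/2
Gambler's ruin: P(hit 5 before 0 | start at 1) = (1 - r^a)/(1 - r^N)
r^1 = 1/2; r^5 = 1/32
P = (1 - 1/2) / (1 - 1/32) = 1/2 / 31/32 = 16/31

Answer: 16/31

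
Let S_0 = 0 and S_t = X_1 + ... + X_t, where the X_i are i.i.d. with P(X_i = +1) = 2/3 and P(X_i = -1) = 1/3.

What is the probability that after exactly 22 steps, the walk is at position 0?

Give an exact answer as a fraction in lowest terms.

Answer: 481574912/10460353203

Derivation:
To be at 0 after 22 steps: need exactly 11 steps of +1 and 11 of -1.
Number of such sequences: C(22,11) = 705432
Each has probability (2/3)^11 · (1/3)^11 = 2048/31381059609
P = 705432 · 2048/31381059609 = 481574912/10460353203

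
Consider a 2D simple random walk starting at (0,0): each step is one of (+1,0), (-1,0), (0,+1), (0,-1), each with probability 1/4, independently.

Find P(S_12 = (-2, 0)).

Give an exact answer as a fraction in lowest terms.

Let h be the number of horizontal steps (so 12-h are vertical). To end at (-2,0) need (h-2)/2 right-steps and ((12-h)+0)/2 up-steps.
Sum over h with 2 ≤ h ≤ 12, h ≡ 0 (mod 2), 12-h ≡ 0 (mod 2):
h=2: C(12,2)·C(2,0)·C(10,5) = 66·1·252 = 16632
h=4: C(12,4)·C(4,1)·C(8,4) = 495·4·70 = 138600
h=6: C(12,6)·C(6,2)·C(6,3) = 924·15·20 = 277200
h=8: C(12,8)·C(8,3)·C(4,2) = 495·56·6 = 166320
h=10: C(12,10)·C(10,4)·C(2,1) = 66·210·2 = 27720
h=12: C(12,12)·C(12,5)·C(0,0) = 1·792·1 = 792
Total favorable: 627264
Total paths: 4^12 = 16777216
P = 627264/16777216 = 9801/262144

Answer: 9801/262144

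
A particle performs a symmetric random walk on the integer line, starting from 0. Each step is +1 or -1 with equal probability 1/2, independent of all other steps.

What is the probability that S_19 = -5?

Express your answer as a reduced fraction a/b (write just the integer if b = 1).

To reach position -5 after 19 steps: need 7 steps of +1 and 12 of -1.
Favorable paths: C(19,7) = 50388
Total paths: 2^19 = 524288
P = 50388/524288 = 12597/131072

Answer: 12597/131072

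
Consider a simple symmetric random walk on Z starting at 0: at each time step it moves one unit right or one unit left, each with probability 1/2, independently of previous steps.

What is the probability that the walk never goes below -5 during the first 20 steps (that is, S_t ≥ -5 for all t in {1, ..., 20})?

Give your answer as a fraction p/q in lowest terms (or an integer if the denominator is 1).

Let f(t,s) = #length-t paths at position s with S_1..S_t all ≥ -5.
f(t,s) = f(t-1,s-1) + f(t-1,s+1) for s ≥ -5; f(t,s) = 0 for s < -5.
t=0: f(0,0)=1
t=1: f(1,-1)=1 f(1,1)=1
t=2: f(2,-2)=1 f(2,0)=2 f(2,2)=1
t=3: f(3,-3)=1 f(3,-1)=3 f(3,1)=3 f(3,3)=1
t=4: f(4,-4)=1 f(4,-2)=4 f(4,0)=6 f(4,2)=4 f(4,4)=1
t=5: f(5,-5)=1 f(5,-3)=5 f(5,-1)=10 f(5,1)=10 f(5,3)=5 f(5,5)=1
t=6: f(6,-4)=6 f(6,-2)=15 f(6,0)=20 f(6,2)=15 f(6,4)=6 f(6,6)=1
t=7: f(7,-5)=6 f(7,-3)=21 f(7,-1)=35 f(7,1)=35 f(7,3)=21 f(7,5)=7 f(7,7)=1
t=8: f(8,-4)=27 f(8,-2)=56 f(8,0)=70 f(8,2)=56 f(8,4)=28 f(8,6)=8 f(8,8)=1
t=9: f(9,-5)=27 f(9,-3)=83 f(9,-1)=126 f(9,1)=126 f(9,3)=84 f(9,5)=36 f(9,7)=9 f(9,9)=1
t=10: f(10,-4)=110 f(10,-2)=209 f(10,0)=252 f(10,2)=210 f(10,4)=120 f(10,6)=45 f(10,8)=10 f(10,10)=1
t=11: f(11,-5)=110 f(11,-3)=319 f(11,-1)=461 f(11,1)=462 f(11,3)=330 f(11,5)=165 f(11,7)=55 f(11,9)=11 f(11,11)=1
t=12: f(12,-4)=429 f(12,-2)=780 f(12,0)=923 f(12,2)=792 f(12,4)=495 f(12,6)=220 f(12,8)=66 f(12,10)=12 f(12,12)=1
t=13: f(13,-5)=429 f(13,-3)=1209 f(13,-1)=1703 f(13,1)=1715 f(13,3)=1287 f(13,5)=715 f(13,7)=286 f(13,9)=78 f(13,11)=13 f(13,13)=1
t=14: f(14,-4)=1638 f(14,-2)=2912 f(14,0)=3418 f(14,2)=3002 f(14,4)=2002 f(14,6)=1001 f(14,8)=364 f(14,10)=91 f(14,12)=14 f(14,14)=1
t=15: f(15,-5)=1638 f(15,-3)=4550 f(15,-1)=6330 f(15,1)=6420 f(15,3)=5004 f(15,5)=3003 f(15,7)=1365 f(15,9)=455 f(15,11)=105 f(15,13)=15 f(15,15)=1
t=16: f(16,-4)=6188 f(16,-2)=10880 f(16,0)=12750 f(16,2)=11424 f(16,4)=8007 f(16,6)=4368 f(16,8)=1820 f(16,10)=560 f(16,12)=120 f(16,14)=16 f(16,16)=1
t=17: f(17,-5)=6188 f(17,-3)=17068 f(17,-1)=23630 f(17,1)=24174 f(17,3)=19431 f(17,5)=12375 f(17,7)=6188 f(17,9)=2380 f(17,11)=680 f(17,13)=136 f(17,15)=17 f(17,17)=1
t=18: f(18,-4)=23256 f(18,-2)=40698 f(18,0)=47804 f(18,2)=43605 f(18,4)=31806 f(18,6)=18563 f(18,8)=8568 f(18,10)=3060 f(18,12)=816 f(18,14)=153 f(18,16)=18 f(18,18)=1
t=19: f(19,-5)=23256 f(19,-3)=63954 f(19,-1)=88502 f(19,1)=91409 f(19,3)=75411 f(19,5)=50369 f(19,7)=27131 f(19,9)=11628 f(19,11)=3876 f(19,13)=969 f(19,15)=171 f(19,17)=19 f(19,19)=1
t=20: f(20,-4)=87210 f(20,-2)=152456 f(20,0)=179911 f(20,2)=166820 f(20,4)=125780 f(20,6)=77500 f(20,8)=38759 f(20,10)=15504 f(20,12)=4845 f(20,14)=1140 f(20,16)=190 f(20,18)=20 f(20,20)=1
Σ_s f(20,s) = 850136
P = 850136/1048576 = 106267/131072

Answer: 106267/131072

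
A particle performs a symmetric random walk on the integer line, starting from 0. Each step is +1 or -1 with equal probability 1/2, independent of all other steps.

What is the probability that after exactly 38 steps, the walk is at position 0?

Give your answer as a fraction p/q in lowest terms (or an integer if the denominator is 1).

To return to 0 after 38 steps: need exactly 19 steps of +1 and 19 of -1.
Favorable paths: C(38,19) = 35345263800
Total paths: 2^38 = 274877906944
P = 35345263800/274877906944 = 4418157975/34359738368

Answer: 4418157975/34359738368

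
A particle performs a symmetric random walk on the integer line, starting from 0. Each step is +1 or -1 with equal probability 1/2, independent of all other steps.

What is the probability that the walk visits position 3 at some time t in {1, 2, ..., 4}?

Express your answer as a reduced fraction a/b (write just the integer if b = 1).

Count via complement. Let g(t,s) = #length-t paths at position s with S_1..S_t all ≠ 3.
g(t,s) = g(t-1,s-1) + g(t-1,s+1) for s ≠ 3; g(t,3) = 0.
t=0: g(0,0)=1
t=1: g(1,-1)=1 g(1,1)=1
t=2: g(2,-2)=1 g(2,0)=2 g(2,2)=1
t=3: g(3,-3)=1 g(3,-1)=3 g(3,1)=3
t=4: g(4,-4)=1 g(4,-2)=4 g(4,0)=6 g(4,2)=3
Paths never hitting 3: Σ_s g(4,s) = 14
Paths hitting 3: 2^4 - 14 = 2
P = 2/16 = 1/8

Answer: 1/8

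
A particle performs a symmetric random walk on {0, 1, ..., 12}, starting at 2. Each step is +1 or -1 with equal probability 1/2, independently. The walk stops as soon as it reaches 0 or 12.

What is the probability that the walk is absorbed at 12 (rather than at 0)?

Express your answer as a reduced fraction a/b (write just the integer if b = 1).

Answer: 1/6

Derivation:
Symmetric walk (p = 1/2): the harmonic-function argument gives P(hit 12 before 0 | start at 2) = a/N.
P = 2/12 = 1/6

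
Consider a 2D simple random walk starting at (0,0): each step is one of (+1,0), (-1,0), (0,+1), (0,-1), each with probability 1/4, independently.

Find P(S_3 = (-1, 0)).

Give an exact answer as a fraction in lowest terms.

Answer: 9/64

Derivation:
Let h be the number of horizontal steps (so 3-h are vertical). To end at (-1,0) need (h-1)/2 right-steps and ((3-h)+0)/2 up-steps.
Sum over h with 1 ≤ h ≤ 3, h ≡ 1 (mod 2), 3-h ≡ 0 (mod 2):
h=1: C(3,1)·C(1,0)·C(2,1) = 3·1·2 = 6
h=3: C(3,3)·C(3,1)·C(0,0) = 1·3·1 = 3
Total favorable: 9
Total paths: 4^3 = 64
P = 9/64 = 9/64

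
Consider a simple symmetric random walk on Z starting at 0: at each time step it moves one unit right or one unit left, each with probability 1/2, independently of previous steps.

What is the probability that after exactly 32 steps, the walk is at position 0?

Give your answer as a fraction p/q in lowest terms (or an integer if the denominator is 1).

Answer: 300540195/2147483648

Derivation:
To return to 0 after 32 steps: need exactly 16 steps of +1 and 16 of -1.
Favorable paths: C(32,16) = 601080390
Total paths: 2^32 = 4294967296
P = 601080390/4294967296 = 300540195/2147483648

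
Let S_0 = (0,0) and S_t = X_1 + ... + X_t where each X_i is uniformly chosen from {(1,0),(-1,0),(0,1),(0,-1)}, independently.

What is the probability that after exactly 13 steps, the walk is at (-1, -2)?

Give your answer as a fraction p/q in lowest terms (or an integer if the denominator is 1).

Let h be the number of horizontal steps (so 13-h are vertical). To end at (-1,-2) need (h-1)/2 right-steps and ((13-h)-2)/2 up-steps.
Sum over h with 1 ≤ h ≤ 11, h ≡ 1 (mod 2), 13-h ≡ 0 (mod 2):
h=1: C(13,1)·C(1,0)·C(12,5) = 13·1·792 = 10296
h=3: C(13,3)·C(3,1)·C(10,4) = 286·3·210 = 180180
h=5: C(13,5)·C(5,2)·C(8,3) = 1287·10·56 = 720720
h=7: C(13,7)·C(7,3)·C(6,2) = 1716·35·15 = 900900
h=9: C(13,9)·C(9,4)·C(4,1) = 715·126·4 = 360360
h=11: C(13,11)·C(11,5)·C(2,0) = 78·462·1 = 36036
Total favorable: 2208492
Total paths: 4^13 = 67108864
P = 2208492/67108864 = 552123/16777216

Answer: 552123/16777216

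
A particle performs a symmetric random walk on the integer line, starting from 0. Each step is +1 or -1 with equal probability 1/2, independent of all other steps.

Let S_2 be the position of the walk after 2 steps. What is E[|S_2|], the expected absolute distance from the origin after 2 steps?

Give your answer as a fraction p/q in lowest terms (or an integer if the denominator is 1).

Answer: 1

Derivation:
S_2 takes values m ≡ 0 (mod 2) with |m| ≤ 2; P(S_2=m) = C(2,(2+m)/2)/2^2.
Total paths: 2^2 = 4
Distribution: P(S=-2)=1/4, P(S=0)=2/4, P(S=2)=1/4
E[|S_2|] = Σ_m |m|·P(S_2=m) = 4/4 = 1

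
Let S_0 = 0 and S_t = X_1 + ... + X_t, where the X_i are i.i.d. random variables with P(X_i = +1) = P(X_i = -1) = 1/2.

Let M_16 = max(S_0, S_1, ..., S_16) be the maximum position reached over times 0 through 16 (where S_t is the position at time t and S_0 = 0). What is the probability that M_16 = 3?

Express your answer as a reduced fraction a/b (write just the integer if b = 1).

Answer: 1001/8192

Derivation:
Let M_16 = max(S_0,...,S_16). Use the reflection principle: for j ≥ 1, #{paths with M_16 ≥ j} = #{S_16 ≥ j} + #{S_16 ≥ j+1}.
By reflection, #{M_16 ≥ 3} = #{S_16 ≥ 3} + #{S_16 ≥ 4} = 14893 + 14893 = 29786.
#{M_16 ≥ 4} = #{S_16 ≥ 4} + #{S_16 ≥ 5} = 14893 + 6885 = 21778.
#{M_16 = 3} = 29786 - 21778 = 8008.
P(M_16 = 3) = 8008/65536 = 1001/8192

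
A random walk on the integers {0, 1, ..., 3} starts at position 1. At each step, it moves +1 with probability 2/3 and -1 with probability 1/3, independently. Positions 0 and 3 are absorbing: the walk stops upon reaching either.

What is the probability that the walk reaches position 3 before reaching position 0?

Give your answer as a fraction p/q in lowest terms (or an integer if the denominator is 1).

Biased walk: p = 2/3, q = 1/3, r = q/p = 1/2
Gambler's ruin: P(hit 3 before 0 | start at 1) = (1 - r^a)/(1 - r^N)
r^1 = 1/2; r^3 = 1/8
P = (1 - 1/2) / (1 - 1/8) = 1/2 / 7/8 = 4/7

Answer: 4/7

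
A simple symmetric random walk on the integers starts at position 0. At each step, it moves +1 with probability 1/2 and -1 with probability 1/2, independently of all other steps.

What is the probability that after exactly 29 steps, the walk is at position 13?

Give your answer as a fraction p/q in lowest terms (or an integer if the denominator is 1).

Answer: 4292145/536870912

Derivation:
To reach position 13 after 29 steps: need 21 steps of +1 and 8 of -1.
Favorable paths: C(29,21) = 4292145
Total paths: 2^29 = 536870912
P = 4292145/536870912 = 4292145/536870912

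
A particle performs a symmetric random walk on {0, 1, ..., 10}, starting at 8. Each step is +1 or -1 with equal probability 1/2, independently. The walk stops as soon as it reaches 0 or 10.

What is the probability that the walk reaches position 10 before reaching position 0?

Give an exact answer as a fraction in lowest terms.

Answer: 4/5

Derivation:
Symmetric walk (p = 1/2): the harmonic-function argument gives P(hit 10 before 0 | start at 8) = a/N.
P = 8/10 = 4/5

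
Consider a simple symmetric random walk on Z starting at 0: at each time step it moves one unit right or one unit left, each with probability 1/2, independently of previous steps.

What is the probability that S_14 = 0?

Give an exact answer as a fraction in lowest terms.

Answer: 429/2048

Derivation:
To return to 0 after 14 steps: need exactly 7 steps of +1 and 7 of -1.
Favorable paths: C(14,7) = 3432
Total paths: 2^14 = 16384
P = 3432/16384 = 429/2048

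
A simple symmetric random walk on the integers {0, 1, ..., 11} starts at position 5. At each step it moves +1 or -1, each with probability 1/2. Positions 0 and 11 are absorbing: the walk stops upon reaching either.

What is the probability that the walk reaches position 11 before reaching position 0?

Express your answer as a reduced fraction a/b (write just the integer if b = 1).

Symmetric walk (p = 1/2): the harmonic-function argument gives P(hit 11 before 0 | start at 5) = a/N.
P = 5/11 = 5/11

Answer: 5/11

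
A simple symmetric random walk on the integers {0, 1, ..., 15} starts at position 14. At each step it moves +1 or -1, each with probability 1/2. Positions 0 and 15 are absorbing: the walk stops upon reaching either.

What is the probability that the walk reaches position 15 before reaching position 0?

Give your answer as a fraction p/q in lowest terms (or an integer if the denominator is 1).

Answer: 14/15

Derivation:
Symmetric walk (p = 1/2): the harmonic-function argument gives P(hit 15 before 0 | start at 14) = a/N.
P = 14/15 = 14/15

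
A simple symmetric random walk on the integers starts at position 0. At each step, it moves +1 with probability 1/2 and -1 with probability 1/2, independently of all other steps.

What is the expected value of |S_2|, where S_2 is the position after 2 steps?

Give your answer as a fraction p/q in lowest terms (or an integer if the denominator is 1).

Answer: 1

Derivation:
S_2 takes values m ≡ 0 (mod 2) with |m| ≤ 2; P(S_2=m) = C(2,(2+m)/2)/2^2.
Total paths: 2^2 = 4
Distribution: P(S=-2)=1/4, P(S=0)=2/4, P(S=2)=1/4
E[|S_2|] = Σ_m |m|·P(S_2=m) = 4/4 = 1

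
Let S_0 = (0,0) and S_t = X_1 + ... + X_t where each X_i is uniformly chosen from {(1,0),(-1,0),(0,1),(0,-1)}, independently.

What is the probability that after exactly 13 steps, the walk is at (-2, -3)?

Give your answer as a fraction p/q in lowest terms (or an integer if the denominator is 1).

Answer: 306735/16777216

Derivation:
Let h be the number of horizontal steps (so 13-h are vertical). To end at (-2,-3) need (h-2)/2 right-steps and ((13-h)-3)/2 up-steps.
Sum over h with 2 ≤ h ≤ 10, h ≡ 0 (mod 2), 13-h ≡ 1 (mod 2):
h=2: C(13,2)·C(2,0)·C(11,4) = 78·1·330 = 25740
h=4: C(13,4)·C(4,1)·C(9,3) = 715·4·84 = 240240
h=6: C(13,6)·C(6,2)·C(7,2) = 1716·15·21 = 540540
h=8: C(13,8)·C(8,3)·C(5,1) = 1287·56·5 = 360360
h=10: C(13,10)·C(10,4)·C(3,0) = 286·210·1 = 60060
Total favorable: 1226940
Total paths: 4^13 = 67108864
P = 1226940/67108864 = 306735/16777216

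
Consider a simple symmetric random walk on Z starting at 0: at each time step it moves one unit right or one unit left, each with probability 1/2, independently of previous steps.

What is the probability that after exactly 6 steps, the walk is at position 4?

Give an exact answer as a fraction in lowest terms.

To reach position 4 after 6 steps: need 5 steps of +1 and 1 of -1.
Favorable paths: C(6,5) = 6
Total paths: 2^6 = 64
P = 6/64 = 3/32

Answer: 3/32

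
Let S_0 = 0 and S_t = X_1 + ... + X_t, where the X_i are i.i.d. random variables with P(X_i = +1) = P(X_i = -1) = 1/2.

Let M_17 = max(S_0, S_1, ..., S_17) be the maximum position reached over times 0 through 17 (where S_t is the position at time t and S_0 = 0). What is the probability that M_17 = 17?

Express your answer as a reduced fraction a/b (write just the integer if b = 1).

Answer: 1/131072

Derivation:
Let M_17 = max(S_0,...,S_17). Use the reflection principle: for j ≥ 1, #{paths with M_17 ≥ j} = #{S_17 ≥ j} + #{S_17 ≥ j+1}.
By reflection, #{M_17 ≥ 17} = #{S_17 ≥ 17} + #{S_17 ≥ 18} = 1 + 0 = 1.
#{M_17 ≥ 18} = #{S_17 ≥ 18} + #{S_17 ≥ 19} = 0 + 0 = 0.
#{M_17 = 17} = 1 - 0 = 1.
P(M_17 = 17) = 1/131072 = 1/131072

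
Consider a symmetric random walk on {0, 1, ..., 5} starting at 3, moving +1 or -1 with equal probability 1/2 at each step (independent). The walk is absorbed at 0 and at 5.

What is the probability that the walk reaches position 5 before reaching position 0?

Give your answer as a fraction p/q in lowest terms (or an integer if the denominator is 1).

Answer: 3/5

Derivation:
Symmetric walk (p = 1/2): the harmonic-function argument gives P(hit 5 before 0 | start at 3) = a/N.
P = 3/5 = 3/5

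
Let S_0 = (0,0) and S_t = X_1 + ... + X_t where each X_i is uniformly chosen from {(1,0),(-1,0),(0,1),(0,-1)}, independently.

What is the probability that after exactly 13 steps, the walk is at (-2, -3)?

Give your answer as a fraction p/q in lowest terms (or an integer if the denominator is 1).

Answer: 306735/16777216

Derivation:
Let h be the number of horizontal steps (so 13-h are vertical). To end at (-2,-3) need (h-2)/2 right-steps and ((13-h)-3)/2 up-steps.
Sum over h with 2 ≤ h ≤ 10, h ≡ 0 (mod 2), 13-h ≡ 1 (mod 2):
h=2: C(13,2)·C(2,0)·C(11,4) = 78·1·330 = 25740
h=4: C(13,4)·C(4,1)·C(9,3) = 715·4·84 = 240240
h=6: C(13,6)·C(6,2)·C(7,2) = 1716·15·21 = 540540
h=8: C(13,8)·C(8,3)·C(5,1) = 1287·56·5 = 360360
h=10: C(13,10)·C(10,4)·C(3,0) = 286·210·1 = 60060
Total favorable: 1226940
Total paths: 4^13 = 67108864
P = 1226940/67108864 = 306735/16777216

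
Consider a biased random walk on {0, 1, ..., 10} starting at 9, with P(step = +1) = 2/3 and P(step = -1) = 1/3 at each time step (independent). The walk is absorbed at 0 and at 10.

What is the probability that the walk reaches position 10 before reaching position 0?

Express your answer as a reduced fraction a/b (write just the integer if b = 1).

Biased walk: p = 2/3, q = 1/3, r = q/p = 1/2
Gambler's ruin: P(hit 10 before 0 | start at 9) = (1 - r^a)/(1 - r^N)
r^9 = 1/512; r^10 = 1/1024
P = (1 - 1/512) / (1 - 1/1024) = 511/512 / 1023/1024 = 1022/1023

Answer: 1022/1023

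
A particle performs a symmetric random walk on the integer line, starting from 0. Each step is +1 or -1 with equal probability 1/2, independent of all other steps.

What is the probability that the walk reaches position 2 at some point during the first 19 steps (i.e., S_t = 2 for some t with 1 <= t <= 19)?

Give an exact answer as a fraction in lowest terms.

Count via complement. Let g(t,s) = #length-t paths at position s with S_1..S_t all ≠ 2.
g(t,s) = g(t-1,s-1) + g(t-1,s+1) for s ≠ 2; g(t,2) = 0.
t=0: g(0,0)=1
t=1: g(1,-1)=1 g(1,1)=1
t=2: g(2,-2)=1 g(2,0)=2
t=3: g(3,-3)=1 g(3,-1)=3 g(3,1)=2
t=4: g(4,-4)=1 g(4,-2)=4 g(4,0)=5
t=5: g(5,-5)=1 g(5,-3)=5 g(5,-1)=9 g(5,1)=5
t=6: g(6,-6)=1 g(6,-4)=6 g(6,-2)=14 g(6,0)=14
t=7: g(7,-7)=1 g(7,-5)=7 g(7,-3)=20 g(7,-1)=28 g(7,1)=14
t=8: g(8,-8)=1 g(8,-6)=8 g(8,-4)=27 g(8,-2)=48 g(8,0)=42
t=9: g(9,-9)=1 g(9,-7)=9 g(9,-5)=35 g(9,-3)=75 g(9,-1)=90 g(9,1)=42
t=10: g(10,-10)=1 g(10,-8)=10 g(10,-6)=44 g(10,-4)=110 g(10,-2)=165 g(10,0)=132
t=11: g(11,-11)=1 g(11,-9)=11 g(11,-7)=54 g(11,-5)=154 g(11,-3)=275 g(11,-1)=297 g(11,1)=132
t=12: g(12,-12)=1 g(12,-10)=12 g(12,-8)=65 g(12,-6)=208 g(12,-4)=429 g(12,-2)=572 g(12,0)=429
t=13: g(13,-13)=1 g(13,-11)=13 g(13,-9)=77 g(13,-7)=273 g(13,-5)=637 g(13,-3)=1001 g(13,-1)=1001 g(13,1)=429
t=14: g(14,-14)=1 g(14,-12)=14 g(14,-10)=90 g(14,-8)=350 g(14,-6)=910 g(14,-4)=1638 g(14,-2)=2002 g(14,0)=1430
t=15: g(15,-15)=1 g(15,-13)=15 g(15,-11)=104 g(15,-9)=440 g(15,-7)=1260 g(15,-5)=2548 g(15,-3)=3640 g(15,-1)=3432 g(15,1)=1430
t=16: g(16,-16)=1 g(16,-14)=16 g(16,-12)=119 g(16,-10)=544 g(16,-8)=1700 g(16,-6)=3808 g(16,-4)=6188 g(16,-2)=7072 g(16,0)=4862
t=17: g(17,-17)=1 g(17,-15)=17 g(17,-13)=135 g(17,-11)=663 g(17,-9)=2244 g(17,-7)=5508 g(17,-5)=9996 g(17,-3)=13260 g(17,-1)=11934 g(17,1)=4862
t=18: g(18,-18)=1 g(18,-16)=18 g(18,-14)=152 g(18,-12)=798 g(18,-10)=2907 g(18,-8)=7752 g(18,-6)=15504 g(18,-4)=23256 g(18,-2)=25194 g(18,0)=16796
t=19: g(19,-19)=1 g(19,-17)=19 g(19,-15)=170 g(19,-13)=950 g(19,-11)=3705 g(19,-9)=10659 g(19,-7)=23256 g(19,-5)=38760 g(19,-3)=48450 g(19,-1)=41990 g(19,1)=16796
Paths never hitting 2: Σ_s g(19,s) = 184756
Paths hitting 2: 2^19 - 184756 = 339532
P = 339532/524288 = 84883/131072

Answer: 84883/131072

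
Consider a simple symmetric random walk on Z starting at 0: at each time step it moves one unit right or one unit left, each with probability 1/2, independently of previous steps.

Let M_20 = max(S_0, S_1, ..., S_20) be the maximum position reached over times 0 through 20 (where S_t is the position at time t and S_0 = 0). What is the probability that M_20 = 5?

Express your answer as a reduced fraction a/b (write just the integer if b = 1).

Let M_20 = max(S_0,...,S_20). Use the reflection principle: for j ≥ 1, #{paths with M_20 ≥ j} = #{S_20 ≥ j} + #{S_20 ≥ j+1}.
By reflection, #{M_20 ≥ 5} = #{S_20 ≥ 5} + #{S_20 ≥ 6} = 137980 + 137980 = 275960.
#{M_20 ≥ 6} = #{S_20 ≥ 6} + #{S_20 ≥ 7} = 137980 + 60460 = 198440.
#{M_20 = 5} = 275960 - 198440 = 77520.
P(M_20 = 5) = 77520/1048576 = 4845/65536

Answer: 4845/65536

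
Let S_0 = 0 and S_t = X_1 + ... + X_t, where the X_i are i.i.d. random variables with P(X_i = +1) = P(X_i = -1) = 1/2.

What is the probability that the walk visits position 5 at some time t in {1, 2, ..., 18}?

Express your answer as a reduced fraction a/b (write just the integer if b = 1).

Answer: 7795/32768

Derivation:
Count via complement. Let g(t,s) = #length-t paths at position s with S_1..S_t all ≠ 5.
g(t,s) = g(t-1,s-1) + g(t-1,s+1) for s ≠ 5; g(t,5) = 0.
t=0: g(0,0)=1
t=1: g(1,-1)=1 g(1,1)=1
t=2: g(2,-2)=1 g(2,0)=2 g(2,2)=1
t=3: g(3,-3)=1 g(3,-1)=3 g(3,1)=3 g(3,3)=1
t=4: g(4,-4)=1 g(4,-2)=4 g(4,0)=6 g(4,2)=4 g(4,4)=1
t=5: g(5,-5)=1 g(5,-3)=5 g(5,-1)=10 g(5,1)=10 g(5,3)=5
t=6: g(6,-6)=1 g(6,-4)=6 g(6,-2)=15 g(6,0)=20 g(6,2)=15 g(6,4)=5
t=7: g(7,-7)=1 g(7,-5)=7 g(7,-3)=21 g(7,-1)=35 g(7,1)=35 g(7,3)=20
t=8: g(8,-8)=1 g(8,-6)=8 g(8,-4)=28 g(8,-2)=56 g(8,0)=70 g(8,2)=55 g(8,4)=20
t=9: g(9,-9)=1 g(9,-7)=9 g(9,-5)=36 g(9,-3)=84 g(9,-1)=126 g(9,1)=125 g(9,3)=75
t=10: g(10,-10)=1 g(10,-8)=10 g(10,-6)=45 g(10,-4)=120 g(10,-2)=210 g(10,0)=251 g(10,2)=200 g(10,4)=75
t=11: g(11,-11)=1 g(11,-9)=11 g(11,-7)=55 g(11,-5)=165 g(11,-3)=330 g(11,-1)=461 g(11,1)=451 g(11,3)=275
t=12: g(12,-12)=1 g(12,-10)=12 g(12,-8)=66 g(12,-6)=220 g(12,-4)=495 g(12,-2)=791 g(12,0)=912 g(12,2)=726 g(12,4)=275
t=13: g(13,-13)=1 g(13,-11)=13 g(13,-9)=78 g(13,-7)=286 g(13,-5)=715 g(13,-3)=1286 g(13,-1)=1703 g(13,1)=1638 g(13,3)=1001
t=14: g(14,-14)=1 g(14,-12)=14 g(14,-10)=91 g(14,-8)=364 g(14,-6)=1001 g(14,-4)=2001 g(14,-2)=2989 g(14,0)=3341 g(14,2)=2639 g(14,4)=1001
t=15: g(15,-15)=1 g(15,-13)=15 g(15,-11)=105 g(15,-9)=455 g(15,-7)=1365 g(15,-5)=3002 g(15,-3)=4990 g(15,-1)=6330 g(15,1)=5980 g(15,3)=3640
t=16: g(16,-16)=1 g(16,-14)=16 g(16,-12)=120 g(16,-10)=560 g(16,-8)=1820 g(16,-6)=4367 g(16,-4)=7992 g(16,-2)=11320 g(16,0)=12310 g(16,2)=9620 g(16,4)=3640
t=17: g(17,-17)=1 g(17,-15)=17 g(17,-13)=136 g(17,-11)=680 g(17,-9)=2380 g(17,-7)=6187 g(17,-5)=12359 g(17,-3)=19312 g(17,-1)=23630 g(17,1)=21930 g(17,3)=13260
t=18: g(18,-18)=1 g(18,-16)=18 g(18,-14)=153 g(18,-12)=816 g(18,-10)=3060 g(18,-8)=8567 g(18,-6)=18546 g(18,-4)=31671 g(18,-2)=42942 g(18,0)=45560 g(18,2)=35190 g(18,4)=13260
Paths never hitting 5: Σ_s g(18,s) = 199784
Paths hitting 5: 2^18 - 199784 = 62360
P = 62360/262144 = 7795/32768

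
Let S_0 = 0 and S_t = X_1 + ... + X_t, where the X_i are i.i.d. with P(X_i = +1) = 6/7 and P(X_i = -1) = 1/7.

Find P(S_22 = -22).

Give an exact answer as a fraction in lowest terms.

To reach position -22 after 22 steps: need 0 steps of +1 and 22 steps of -1.
Number of such sequences: C(22,0) = 1
Each has probability (6/7)^0 · (1/7)^22 = 1/3909821048582988049
P = 1 · 1/3909821048582988049 = 1/3909821048582988049

Answer: 1/3909821048582988049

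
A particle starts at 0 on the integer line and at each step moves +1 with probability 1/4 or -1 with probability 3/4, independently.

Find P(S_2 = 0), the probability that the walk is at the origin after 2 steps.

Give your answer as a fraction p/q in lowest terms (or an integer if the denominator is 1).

Answer: 3/8

Derivation:
To be at 0 after 2 steps: need exactly 1 step of +1 and 1 of -1.
Number of such sequences: C(2,1) = 2
Each has probability (1/4)^1 · (3/4)^1 = 3/16
P = 2 · 3/16 = 3/8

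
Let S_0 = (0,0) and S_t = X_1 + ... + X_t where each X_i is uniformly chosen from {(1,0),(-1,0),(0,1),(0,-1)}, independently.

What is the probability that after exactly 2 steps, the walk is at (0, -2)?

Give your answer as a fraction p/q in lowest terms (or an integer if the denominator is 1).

Answer: 1/16

Derivation:
Let h be the number of horizontal steps (so 2-h are vertical). To end at (0,-2) need (h+0)/2 right-steps and ((2-h)-2)/2 up-steps.
Sum over h with 0 ≤ h ≤ 0, h ≡ 0 (mod 2), 2-h ≡ 0 (mod 2):
h=0: C(2,0)·C(0,0)·C(2,0) = 1·1·1 = 1
Total favorable: 1
Total paths: 4^2 = 16
P = 1/16 = 1/16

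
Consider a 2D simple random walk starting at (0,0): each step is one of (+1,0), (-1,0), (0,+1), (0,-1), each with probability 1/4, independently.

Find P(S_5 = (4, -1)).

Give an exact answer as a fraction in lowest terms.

Answer: 5/1024

Derivation:
Let h be the number of horizontal steps (so 5-h are vertical). To end at (4,-1) need (h+4)/2 right-steps and ((5-h)-1)/2 up-steps.
Sum over h with 4 ≤ h ≤ 4, h ≡ 0 (mod 2), 5-h ≡ 1 (mod 2):
h=4: C(5,4)·C(4,4)·C(1,0) = 5·1·1 = 5
Total favorable: 5
Total paths: 4^5 = 1024
P = 5/1024 = 5/1024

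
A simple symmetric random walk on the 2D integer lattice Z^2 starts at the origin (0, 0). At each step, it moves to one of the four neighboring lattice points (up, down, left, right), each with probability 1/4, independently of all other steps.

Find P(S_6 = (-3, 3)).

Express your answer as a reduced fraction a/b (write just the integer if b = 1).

Let h be the number of horizontal steps (so 6-h are vertical). To end at (-3,3) need (h-3)/2 right-steps and ((6-h)+3)/2 up-steps.
Sum over h with 3 ≤ h ≤ 3, h ≡ 1 (mod 2), 6-h ≡ 1 (mod 2):
h=3: C(6,3)·C(3,0)·C(3,3) = 20·1·1 = 20
Total favorable: 20
Total paths: 4^6 = 4096
P = 20/4096 = 5/1024

Answer: 5/1024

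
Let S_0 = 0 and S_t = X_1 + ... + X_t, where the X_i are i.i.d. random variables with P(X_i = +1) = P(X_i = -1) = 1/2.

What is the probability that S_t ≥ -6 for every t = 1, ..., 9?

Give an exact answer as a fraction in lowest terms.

Let f(t,s) = #length-t paths at position s with S_1..S_t all ≥ -6.
f(t,s) = f(t-1,s-1) + f(t-1,s+1) for s ≥ -6; f(t,s) = 0 for s < -6.
t=0: f(0,0)=1
t=1: f(1,-1)=1 f(1,1)=1
t=2: f(2,-2)=1 f(2,0)=2 f(2,2)=1
t=3: f(3,-3)=1 f(3,-1)=3 f(3,1)=3 f(3,3)=1
t=4: f(4,-4)=1 f(4,-2)=4 f(4,0)=6 f(4,2)=4 f(4,4)=1
t=5: f(5,-5)=1 f(5,-3)=5 f(5,-1)=10 f(5,1)=10 f(5,3)=5 f(5,5)=1
t=6: f(6,-6)=1 f(6,-4)=6 f(6,-2)=15 f(6,0)=20 f(6,2)=15 f(6,4)=6 f(6,6)=1
t=7: f(7,-5)=7 f(7,-3)=21 f(7,-1)=35 f(7,1)=35 f(7,3)=21 f(7,5)=7 f(7,7)=1
t=8: f(8,-6)=7 f(8,-4)=28 f(8,-2)=56 f(8,0)=70 f(8,2)=56 f(8,4)=28 f(8,6)=8 f(8,8)=1
t=9: f(9,-5)=35 f(9,-3)=84 f(9,-1)=126 f(9,1)=126 f(9,3)=84 f(9,5)=36 f(9,7)=9 f(9,9)=1
Σ_s f(9,s) = 501
P = 501/512 = 501/512

Answer: 501/512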